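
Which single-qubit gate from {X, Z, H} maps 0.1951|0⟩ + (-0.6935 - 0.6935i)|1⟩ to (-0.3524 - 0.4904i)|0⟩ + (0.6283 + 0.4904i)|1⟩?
H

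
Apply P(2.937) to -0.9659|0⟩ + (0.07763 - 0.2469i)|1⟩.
-0.9659|0⟩ + (-0.02585 + 0.2575i)|1⟩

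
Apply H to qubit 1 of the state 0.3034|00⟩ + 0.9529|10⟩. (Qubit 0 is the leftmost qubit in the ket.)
0.2145|00⟩ + 0.2145|01⟩ + 0.6738|10⟩ + 0.6738|11⟩

H on qubit 1 mixes each pair of kets that differ only in qubit 1: amplitudes (a, b) of (|…0…⟩, |…1…⟩) become ((a + b)/√2, (a − b)/√2). Kets absent from the input have amplitude 0.
(|00⟩, |01⟩): (a, b) = (0.3034, 0) → (0.2145, 0.2145)
(|10⟩, |11⟩): (a, b) = (0.9529, 0) → (0.6738, 0.6738)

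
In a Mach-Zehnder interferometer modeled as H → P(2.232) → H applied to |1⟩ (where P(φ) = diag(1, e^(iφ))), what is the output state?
(0.807 - 0.3946i)|0⟩ + (0.193 + 0.3946i)|1⟩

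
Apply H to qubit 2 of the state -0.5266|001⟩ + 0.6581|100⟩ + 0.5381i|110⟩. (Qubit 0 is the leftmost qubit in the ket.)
-0.3724|000⟩ + 0.3724|001⟩ + 0.4653|100⟩ + 0.4653|101⟩ + 0.3805i|110⟩ + 0.3805i|111⟩

H on qubit 2 mixes each pair of kets that differ only in qubit 2: amplitudes (a, b) of (|…0…⟩, |…1…⟩) become ((a + b)/√2, (a − b)/√2). Kets absent from the input have amplitude 0.
(|000⟩, |001⟩): (a, b) = (0, -0.5266) → (-0.3724, 0.3724)
(|100⟩, |101⟩): (a, b) = (0.6581, 0) → (0.4653, 0.4653)
(|110⟩, |111⟩): (a, b) = (0.5381i, 0) → (0.3805i, 0.3805i)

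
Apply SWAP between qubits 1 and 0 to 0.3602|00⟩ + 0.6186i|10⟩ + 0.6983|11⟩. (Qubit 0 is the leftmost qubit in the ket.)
0.3602|00⟩ + 0.6186i|01⟩ + 0.6983|11⟩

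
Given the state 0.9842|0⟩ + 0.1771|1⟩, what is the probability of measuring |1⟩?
0.03136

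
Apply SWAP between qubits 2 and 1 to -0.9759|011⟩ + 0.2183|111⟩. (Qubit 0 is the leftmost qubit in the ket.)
-0.9759|011⟩ + 0.2183|111⟩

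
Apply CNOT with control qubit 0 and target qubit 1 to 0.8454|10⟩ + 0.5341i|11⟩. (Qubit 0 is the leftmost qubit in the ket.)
0.5341i|10⟩ + 0.8454|11⟩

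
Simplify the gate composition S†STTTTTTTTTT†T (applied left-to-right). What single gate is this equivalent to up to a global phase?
T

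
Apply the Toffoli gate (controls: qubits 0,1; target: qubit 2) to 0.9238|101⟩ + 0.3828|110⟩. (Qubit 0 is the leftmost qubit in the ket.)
0.9238|101⟩ + 0.3828|111⟩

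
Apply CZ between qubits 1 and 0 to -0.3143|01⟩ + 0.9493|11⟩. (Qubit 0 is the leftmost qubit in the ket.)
-0.3143|01⟩ - 0.9493|11⟩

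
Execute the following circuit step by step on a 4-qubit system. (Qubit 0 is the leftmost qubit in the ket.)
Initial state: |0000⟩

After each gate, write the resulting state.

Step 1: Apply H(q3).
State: 1/√2|0000⟩ + 1/√2|0001⟩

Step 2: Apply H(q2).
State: 1/2|0000⟩ + 1/2|0001⟩ + 1/2|0010⟩ + 1/2|0011⟩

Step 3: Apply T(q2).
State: 1/2|0000⟩ + 1/2|0001⟩ + (1/√8 + (1/√8)i)|0010⟩ + (1/√8 + (1/√8)i)|0011⟩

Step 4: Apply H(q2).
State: (0.6036 + 0.25i)|0000⟩ + (0.6036 + 0.25i)|0001⟩ + (0.1036 - 0.25i)|0010⟩ + (0.1036 - 0.25i)|0011⟩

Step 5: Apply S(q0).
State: (0.6036 + 0.25i)|0000⟩ + (0.6036 + 0.25i)|0001⟩ + (0.1036 - 0.25i)|0010⟩ + (0.1036 - 0.25i)|0011⟩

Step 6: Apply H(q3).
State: (0.8536 + (1/√8)i)|0000⟩ + (0.1464 - (1/√8)i)|0010⟩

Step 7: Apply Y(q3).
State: (-1/√8 + 0.8536i)|0001⟩ + (1/√8 + 0.1464i)|0011⟩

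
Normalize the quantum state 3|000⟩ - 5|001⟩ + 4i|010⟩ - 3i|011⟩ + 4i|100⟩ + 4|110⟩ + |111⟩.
0.3128|000⟩ - 0.5213|001⟩ + 0.417i|010⟩ - 0.3128i|011⟩ + 0.417i|100⟩ + 0.417|110⟩ + 0.1043|111⟩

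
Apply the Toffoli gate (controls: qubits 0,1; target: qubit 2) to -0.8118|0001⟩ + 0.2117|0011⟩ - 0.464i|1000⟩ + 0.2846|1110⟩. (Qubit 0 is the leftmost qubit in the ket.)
-0.8118|0001⟩ + 0.2117|0011⟩ - 0.464i|1000⟩ + 0.2846|1100⟩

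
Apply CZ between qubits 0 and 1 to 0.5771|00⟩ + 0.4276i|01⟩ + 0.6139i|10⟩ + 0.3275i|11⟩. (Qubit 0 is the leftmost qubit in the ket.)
0.5771|00⟩ + 0.4276i|01⟩ + 0.6139i|10⟩ - 0.3275i|11⟩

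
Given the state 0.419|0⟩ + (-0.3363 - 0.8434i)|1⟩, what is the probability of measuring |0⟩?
0.1756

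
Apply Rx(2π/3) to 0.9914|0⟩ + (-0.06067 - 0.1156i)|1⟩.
(0.3956 + 0.05254i)|0⟩ + (-0.03034 - 0.9164i)|1⟩

Rx(2π/3) = [[cos(θ/2), −i·sin(θ/2)], [−i·sin(θ/2), cos(θ/2)]]; θ = 2π/3, cos(θ/2) ≈ 0.5, sin(θ/2) ≈ 0.866025.
With a = amp(|0⟩) = 0.9914 and b = amp(|1⟩) = (-0.06067 - 0.1156i):
new amp(|0⟩) = (0.5)·a + (-0.866025i)·b = (0.3956 + 0.05254i)
new amp(|1⟩) = (-0.866025i)·a + (0.5)·b = (-0.03034 - 0.9164i)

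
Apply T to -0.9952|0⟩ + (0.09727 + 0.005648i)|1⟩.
-0.9952|0⟩ + (0.06479 + 0.07277i)|1⟩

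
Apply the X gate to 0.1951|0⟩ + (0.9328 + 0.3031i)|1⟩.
(0.9328 + 0.3031i)|0⟩ + 0.1951|1⟩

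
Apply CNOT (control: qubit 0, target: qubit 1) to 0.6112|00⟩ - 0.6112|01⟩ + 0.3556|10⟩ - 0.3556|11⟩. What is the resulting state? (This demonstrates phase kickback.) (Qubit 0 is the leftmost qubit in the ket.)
0.6112|00⟩ - 0.6112|01⟩ - 0.3556|10⟩ + 0.3556|11⟩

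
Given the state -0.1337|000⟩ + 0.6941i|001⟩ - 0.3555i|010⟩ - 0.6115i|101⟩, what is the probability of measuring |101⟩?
0.3739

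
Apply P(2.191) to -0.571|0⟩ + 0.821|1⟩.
-0.571|0⟩ + (-0.4772 + 0.6681i)|1⟩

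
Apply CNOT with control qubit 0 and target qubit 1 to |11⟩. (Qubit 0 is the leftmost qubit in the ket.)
|10⟩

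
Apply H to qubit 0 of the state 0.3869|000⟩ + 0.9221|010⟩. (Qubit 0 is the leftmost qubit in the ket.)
0.2736|000⟩ + 0.652|010⟩ + 0.2736|100⟩ + 0.652|110⟩

H on qubit 0 mixes each pair of kets that differ only in qubit 0: amplitudes (a, b) of (|…0…⟩, |…1…⟩) become ((a + b)/√2, (a − b)/√2). Kets absent from the input have amplitude 0.
(|000⟩, |100⟩): (a, b) = (0.3869, 0) → (0.2736, 0.2736)
(|010⟩, |110⟩): (a, b) = (0.9221, 0) → (0.652, 0.652)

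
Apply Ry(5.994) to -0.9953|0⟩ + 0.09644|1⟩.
0.971|0⟩ - 0.2388|1⟩

Ry(5.994) = [[cos(θ/2), −sin(θ/2)], [sin(θ/2), cos(θ/2)]]; θ = 5.994, cos(θ/2) ≈ -0.989565, sin(θ/2) ≈ 0.144089.
With a = amp(|0⟩) = -0.9953 and b = amp(|1⟩) = 0.09644:
new amp(|0⟩) = (-0.989565)·a + (-0.144089)·b = 0.971
new amp(|1⟩) = (0.144089)·a + (-0.989565)·b = -0.2388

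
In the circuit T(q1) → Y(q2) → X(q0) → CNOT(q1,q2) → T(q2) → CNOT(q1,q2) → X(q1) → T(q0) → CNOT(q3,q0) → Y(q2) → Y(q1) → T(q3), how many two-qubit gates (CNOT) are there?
3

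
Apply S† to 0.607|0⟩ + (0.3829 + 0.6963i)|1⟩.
0.607|0⟩ + (0.6963 - 0.3829i)|1⟩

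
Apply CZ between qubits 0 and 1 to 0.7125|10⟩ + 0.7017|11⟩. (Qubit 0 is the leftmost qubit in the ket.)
0.7125|10⟩ - 0.7017|11⟩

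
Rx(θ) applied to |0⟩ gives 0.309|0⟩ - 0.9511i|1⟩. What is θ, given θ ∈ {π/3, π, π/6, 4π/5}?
4π/5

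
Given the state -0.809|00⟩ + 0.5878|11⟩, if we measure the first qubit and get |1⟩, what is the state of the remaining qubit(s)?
|1⟩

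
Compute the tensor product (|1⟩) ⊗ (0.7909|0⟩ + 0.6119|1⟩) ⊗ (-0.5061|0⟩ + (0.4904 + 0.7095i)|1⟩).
-0.4003|100⟩ + (0.3879 + 0.5611i)|101⟩ - 0.3097|110⟩ + (0.3001 + 0.4341i)|111⟩

amp(|b₁b₂…⟩) = product of the factor amplitudes for bits b₁, b₂, …; only kets whose every factor amplitude is nonzero survive.
|100⟩: (1)(0.7909)(-0.5061) = -0.4003
|101⟩: (1)(0.7909)(0.4904 + 0.7095i) = (0.3879 + 0.5611i)
|110⟩: (1)(0.6119)(-0.5061) = -0.3097
|111⟩: (1)(0.6119)(0.4904 + 0.7095i) = (0.3001 + 0.4341i)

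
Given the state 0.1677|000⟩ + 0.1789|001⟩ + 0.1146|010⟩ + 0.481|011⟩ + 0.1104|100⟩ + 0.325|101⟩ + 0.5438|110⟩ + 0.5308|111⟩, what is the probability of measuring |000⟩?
0.02812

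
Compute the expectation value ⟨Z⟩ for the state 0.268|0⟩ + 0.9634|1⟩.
-0.8563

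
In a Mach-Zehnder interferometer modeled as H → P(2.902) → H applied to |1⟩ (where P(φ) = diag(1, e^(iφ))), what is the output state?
(0.9857 - 0.1187i)|0⟩ + (0.01428 + 0.1187i)|1⟩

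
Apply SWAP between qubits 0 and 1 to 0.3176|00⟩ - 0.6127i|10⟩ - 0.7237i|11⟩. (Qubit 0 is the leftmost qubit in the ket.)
0.3176|00⟩ - 0.6127i|01⟩ - 0.7237i|11⟩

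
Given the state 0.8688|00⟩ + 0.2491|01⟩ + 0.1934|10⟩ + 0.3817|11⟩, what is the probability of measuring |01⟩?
0.06205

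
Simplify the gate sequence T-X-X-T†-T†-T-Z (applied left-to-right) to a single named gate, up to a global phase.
Z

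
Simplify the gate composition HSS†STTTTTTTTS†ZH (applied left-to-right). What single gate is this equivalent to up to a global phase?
X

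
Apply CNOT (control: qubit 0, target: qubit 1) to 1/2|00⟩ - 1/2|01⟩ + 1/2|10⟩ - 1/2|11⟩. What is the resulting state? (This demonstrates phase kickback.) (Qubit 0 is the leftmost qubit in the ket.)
1/2|00⟩ - 1/2|01⟩ - 1/2|10⟩ + 1/2|11⟩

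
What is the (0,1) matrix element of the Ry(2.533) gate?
-0.9541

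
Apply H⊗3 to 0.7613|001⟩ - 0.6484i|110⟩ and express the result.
(0.2692 - 0.2292i)|000⟩ + (-0.2692 - 0.2292i)|001⟩ + (0.2692 + 0.2292i)|010⟩ + (-0.2692 + 0.2292i)|011⟩ + (0.2692 + 0.2292i)|100⟩ + (-0.2692 + 0.2292i)|101⟩ + (0.2692 - 0.2292i)|110⟩ + (-0.2692 - 0.2292i)|111⟩

H⊗3 gives amp(|y⟩) = (1/2√2) Σ_x (−1)^(x·y) amp(|x⟩), where x·y is the number of positions in which both x and y have a 1.
|000⟩: (0.7613 - 0.6484i)/(2√2) = (0.2692 - 0.2292i)
|001⟩: (-0.7613 - 0.6484i)/(2√2) = (-0.2692 - 0.2292i)
|010⟩: (0.7613 + 0.6484i)/(2√2) = (0.2692 + 0.2292i)
|011⟩: (-0.7613 + 0.6484i)/(2√2) = (-0.2692 + 0.2292i)
|100⟩: (0.7613 + 0.6484i)/(2√2) = (0.2692 + 0.2292i)
|101⟩: (-0.7613 + 0.6484i)/(2√2) = (-0.2692 + 0.2292i)
|110⟩: (0.7613 - 0.6484i)/(2√2) = (0.2692 - 0.2292i)
|111⟩: (-0.7613 - 0.6484i)/(2√2) = (-0.2692 - 0.2292i)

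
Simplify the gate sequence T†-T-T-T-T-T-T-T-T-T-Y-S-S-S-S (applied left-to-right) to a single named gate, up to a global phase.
Y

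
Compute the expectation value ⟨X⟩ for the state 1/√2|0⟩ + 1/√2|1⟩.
1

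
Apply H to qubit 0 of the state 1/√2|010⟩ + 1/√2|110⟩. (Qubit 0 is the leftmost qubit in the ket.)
|010⟩

H on qubit 0 mixes each pair of kets that differ only in qubit 0: amplitudes (a, b) of (|…0…⟩, |…1…⟩) become ((a + b)/√2, (a − b)/√2). Kets absent from the input have amplitude 0.
(|010⟩, |110⟩): (a, b) = (1/√2, 1/√2) → (1, 0)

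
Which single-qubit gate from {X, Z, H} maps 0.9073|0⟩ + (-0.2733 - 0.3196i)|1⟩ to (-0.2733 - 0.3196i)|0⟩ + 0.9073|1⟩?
X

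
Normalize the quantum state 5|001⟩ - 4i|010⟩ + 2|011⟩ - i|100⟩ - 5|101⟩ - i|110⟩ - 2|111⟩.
0.5735|001⟩ - 0.4588i|010⟩ + 0.2294|011⟩ - 0.1147i|100⟩ - 0.5735|101⟩ - 0.1147i|110⟩ - 0.2294|111⟩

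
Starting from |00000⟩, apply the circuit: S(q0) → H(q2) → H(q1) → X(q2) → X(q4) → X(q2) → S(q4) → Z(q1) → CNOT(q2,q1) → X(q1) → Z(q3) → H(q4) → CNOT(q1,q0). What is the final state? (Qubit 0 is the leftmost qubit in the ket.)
-(1/√8)i|00000⟩ + (1/√8)i|00001⟩ + (1/√8)i|00100⟩ - (1/√8)i|00101⟩ + (1/√8)i|11000⟩ - (1/√8)i|11001⟩ - (1/√8)i|11100⟩ + (1/√8)i|11101⟩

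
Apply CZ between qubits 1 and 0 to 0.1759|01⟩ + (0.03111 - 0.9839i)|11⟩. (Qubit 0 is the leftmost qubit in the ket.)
0.1759|01⟩ + (-0.03111 + 0.9839i)|11⟩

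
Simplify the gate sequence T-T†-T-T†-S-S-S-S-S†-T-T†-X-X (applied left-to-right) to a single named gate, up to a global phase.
S†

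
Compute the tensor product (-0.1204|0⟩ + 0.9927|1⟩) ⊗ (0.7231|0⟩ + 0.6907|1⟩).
-0.08706|00⟩ - 0.08316|01⟩ + 0.7178|10⟩ + 0.6857|11⟩

amp(|b₁b₂…⟩) = product of the factor amplitudes for bits b₁, b₂, …; only kets whose every factor amplitude is nonzero survive.
|00⟩: (-0.1204)(0.7231) = -0.08706
|01⟩: (-0.1204)(0.6907) = -0.08316
|10⟩: (0.9927)(0.7231) = 0.7178
|11⟩: (0.9927)(0.6907) = 0.6857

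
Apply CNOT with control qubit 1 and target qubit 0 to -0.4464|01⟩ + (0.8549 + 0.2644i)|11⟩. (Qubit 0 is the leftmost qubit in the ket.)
(0.8549 + 0.2644i)|01⟩ - 0.4464|11⟩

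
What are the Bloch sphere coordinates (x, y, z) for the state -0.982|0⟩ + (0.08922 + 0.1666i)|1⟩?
(-0.1752, -0.3272, 0.9286)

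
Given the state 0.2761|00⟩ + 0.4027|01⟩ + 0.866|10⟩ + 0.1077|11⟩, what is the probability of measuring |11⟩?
0.0116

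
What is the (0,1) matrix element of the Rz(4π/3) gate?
0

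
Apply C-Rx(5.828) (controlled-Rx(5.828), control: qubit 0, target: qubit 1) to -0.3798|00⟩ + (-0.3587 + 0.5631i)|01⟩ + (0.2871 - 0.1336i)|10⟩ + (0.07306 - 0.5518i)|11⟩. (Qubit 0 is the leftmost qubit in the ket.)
-0.3798|00⟩ + (-0.3587 + 0.5631i)|01⟩ + (-0.4042 + 0.1137i)|10⟩ + (-0.1013 + 0.4728i)|11⟩

C-Rx(5.828) leaves the control-|0⟩ kets |00⟩, |01⟩ unchanged and applies Rx(5.828) to qubit 1 on the control-|1⟩ pair (|10⟩, |11⟩).
Rx(5.828) = [[cos(θ/2), −i·sin(θ/2)], [−i·sin(θ/2), cos(θ/2)]]; θ = 5.828, cos(θ/2) ≈ -0.974212, sin(θ/2) ≈ 0.225633.
With a = amp(|10⟩) = (0.2871 - 0.1336i) and b = amp(|11⟩) = (0.07306 - 0.5518i):
new amp(|10⟩) = (-0.974212)·a + (-0.225633i)·b = (-0.4042 + 0.1137i)
new amp(|11⟩) = (-0.225633i)·a + (-0.974212)·b = (-0.1013 + 0.4728i)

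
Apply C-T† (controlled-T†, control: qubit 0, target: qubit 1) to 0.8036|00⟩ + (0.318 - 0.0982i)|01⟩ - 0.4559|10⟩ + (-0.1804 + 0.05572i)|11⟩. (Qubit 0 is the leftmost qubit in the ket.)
0.8036|00⟩ + (0.318 - 0.0982i)|01⟩ - 0.4559|10⟩ + (-0.08816 + 0.167i)|11⟩

C-T† leaves the control-|0⟩ kets |00⟩, |01⟩ unchanged and applies T† to qubit 1 on the control-|1⟩ pair (|10⟩, |11⟩).
T† = [[1, 0], [0, (1/√2 - (1/√2)i)]].
With a = amp(|10⟩) = -0.4559 and b = amp(|11⟩) = (-0.1804 + 0.05572i):
new amp(|10⟩) = (1)·a = -0.4559
new amp(|11⟩) = (1/√2 - (1/√2)i)·b = (-0.08816 + 0.167i)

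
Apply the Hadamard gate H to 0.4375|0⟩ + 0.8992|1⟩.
0.9452|0⟩ - 0.3265|1⟩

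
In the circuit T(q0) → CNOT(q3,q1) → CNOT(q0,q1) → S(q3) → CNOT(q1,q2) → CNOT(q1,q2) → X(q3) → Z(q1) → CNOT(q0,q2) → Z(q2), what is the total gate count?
10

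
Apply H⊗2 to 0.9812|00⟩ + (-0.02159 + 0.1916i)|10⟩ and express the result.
(0.4798 + 0.0958i)|00⟩ + (0.4798 + 0.0958i)|01⟩ + (0.5014 - 0.0958i)|10⟩ + (0.5014 - 0.0958i)|11⟩

H⊗2 gives amp(|y⟩) = (1/2) Σ_x (−1)^(x·y) amp(|x⟩), where x·y is the number of positions in which both x and y have a 1.
|00⟩: (0.9812 + (-0.02159 + 0.1916i))/2 = (0.4798 + 0.0958i)
|01⟩: (0.9812 + (-0.02159 + 0.1916i))/2 = (0.4798 + 0.0958i)
|10⟩: (0.9812 - (-0.02159 + 0.1916i))/2 = (0.5014 - 0.0958i)
|11⟩: (0.9812 - (-0.02159 + 0.1916i))/2 = (0.5014 - 0.0958i)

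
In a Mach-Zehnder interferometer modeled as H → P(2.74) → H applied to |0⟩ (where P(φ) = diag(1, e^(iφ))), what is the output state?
(0.03978 + 0.1954i)|0⟩ + (0.9602 - 0.1954i)|1⟩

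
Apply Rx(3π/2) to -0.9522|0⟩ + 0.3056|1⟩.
(0.6733 - 0.2161i)|0⟩ + (-0.2161 + 0.6733i)|1⟩

Rx(3π/2) = [[cos(θ/2), −i·sin(θ/2)], [−i·sin(θ/2), cos(θ/2)]]; θ = 3π/2, cos(θ/2) ≈ -0.707107, sin(θ/2) ≈ 0.707107.
With a = amp(|0⟩) = -0.9522 and b = amp(|1⟩) = 0.3056:
new amp(|0⟩) = (-0.707107)·a + (-0.707107i)·b = (0.6733 - 0.2161i)
new amp(|1⟩) = (-0.707107i)·a + (-0.707107)·b = (-0.2161 + 0.6733i)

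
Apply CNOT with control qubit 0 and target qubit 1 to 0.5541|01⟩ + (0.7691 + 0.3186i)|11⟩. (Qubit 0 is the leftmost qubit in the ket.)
0.5541|01⟩ + (0.7691 + 0.3186i)|10⟩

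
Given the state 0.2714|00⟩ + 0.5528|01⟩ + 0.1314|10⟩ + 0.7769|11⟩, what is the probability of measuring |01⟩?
0.3056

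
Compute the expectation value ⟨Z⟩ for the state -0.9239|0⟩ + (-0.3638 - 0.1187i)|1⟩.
0.7072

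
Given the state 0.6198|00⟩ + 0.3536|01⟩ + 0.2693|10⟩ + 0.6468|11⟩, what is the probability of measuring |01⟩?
0.125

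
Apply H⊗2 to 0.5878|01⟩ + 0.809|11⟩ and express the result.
0.6984|00⟩ - 0.6984|01⟩ - 0.1106|10⟩ + 0.1106|11⟩

H⊗2 gives amp(|y⟩) = (1/2) Σ_x (−1)^(x·y) amp(|x⟩), where x·y is the number of positions in which both x and y have a 1.
|00⟩: (0.5878 + 0.809)/2 = 0.6984
|01⟩: (-0.5878 - 0.809)/2 = -0.6984
|10⟩: (0.5878 - 0.809)/2 = -0.1106
|11⟩: (-0.5878 + 0.809)/2 = 0.1106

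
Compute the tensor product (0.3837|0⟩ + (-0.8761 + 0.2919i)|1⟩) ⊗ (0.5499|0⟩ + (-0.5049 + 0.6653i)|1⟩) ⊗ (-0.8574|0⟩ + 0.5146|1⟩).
-0.1809|000⟩ + 0.1086|001⟩ + (0.1661 - 0.2189i)|010⟩ + (-0.09969 + 0.1314i)|011⟩ + (0.4131 - 0.1376i)|100⟩ + (-0.2479 + 0.0826i)|101⟩ + (-0.2128 + 0.6261i)|110⟩ + (0.1277 - 0.3758i)|111⟩

amp(|b₁b₂…⟩) = product of the factor amplitudes for bits b₁, b₂, …; only kets whose every factor amplitude is nonzero survive.
|000⟩: (0.3837)(0.5499)(-0.8574) = -0.1809
|001⟩: (0.3837)(0.5499)(0.5146) = 0.1086
|010⟩: (0.3837)(-0.5049 + 0.6653i)(-0.8574) = (0.1661 - 0.2189i)
|011⟩: (0.3837)(-0.5049 + 0.6653i)(0.5146) = (-0.09969 + 0.1314i)
|100⟩: (-0.8761 + 0.2919i)(0.5499)(-0.8574) = (0.4131 - 0.1376i)
|101⟩: (-0.8761 + 0.2919i)(0.5499)(0.5146) = (-0.2479 + 0.0826i)
|110⟩: (-0.8761 + 0.2919i)(-0.5049 + 0.6653i)(-0.8574) = (-0.2128 + 0.6261i)
|111⟩: (-0.8761 + 0.2919i)(-0.5049 + 0.6653i)(0.5146) = (0.1277 - 0.3758i)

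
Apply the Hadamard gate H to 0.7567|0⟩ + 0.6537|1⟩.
0.9973|0⟩ + 0.07283|1⟩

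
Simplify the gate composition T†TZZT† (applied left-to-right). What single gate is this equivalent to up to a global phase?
T†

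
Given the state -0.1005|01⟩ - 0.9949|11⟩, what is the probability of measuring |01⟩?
0.0101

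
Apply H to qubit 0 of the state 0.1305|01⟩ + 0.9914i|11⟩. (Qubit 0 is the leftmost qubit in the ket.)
(0.09228 + 0.701i)|01⟩ + (0.09228 - 0.701i)|11⟩

H on qubit 0 mixes each pair of kets that differ only in qubit 0: amplitudes (a, b) of (|…0…⟩, |…1…⟩) become ((a + b)/√2, (a − b)/√2). Kets absent from the input have amplitude 0.
(|01⟩, |11⟩): (a, b) = (0.1305, 0.9914i) → ((0.09228 + 0.701i), (0.09228 - 0.701i))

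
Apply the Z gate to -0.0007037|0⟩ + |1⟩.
-0.0007037|0⟩ - |1⟩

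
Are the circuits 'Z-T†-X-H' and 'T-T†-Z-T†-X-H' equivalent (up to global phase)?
Yes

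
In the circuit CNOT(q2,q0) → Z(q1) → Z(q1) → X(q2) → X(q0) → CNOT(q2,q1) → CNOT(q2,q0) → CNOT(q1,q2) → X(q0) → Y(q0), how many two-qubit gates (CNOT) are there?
4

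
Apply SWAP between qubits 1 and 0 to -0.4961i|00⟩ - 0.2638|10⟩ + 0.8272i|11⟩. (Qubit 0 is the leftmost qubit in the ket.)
-0.4961i|00⟩ - 0.2638|01⟩ + 0.8272i|11⟩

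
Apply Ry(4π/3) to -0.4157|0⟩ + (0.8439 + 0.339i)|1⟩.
(-0.523 - 0.2936i)|0⟩ + (-0.782 - 0.1695i)|1⟩

Ry(4π/3) = [[cos(θ/2), −sin(θ/2)], [sin(θ/2), cos(θ/2)]]; θ = 4π/3, cos(θ/2) ≈ -0.5, sin(θ/2) ≈ 0.866025.
With a = amp(|0⟩) = -0.4157 and b = amp(|1⟩) = (0.8439 + 0.339i):
new amp(|0⟩) = (-0.5)·a + (-0.866025)·b = (-0.523 - 0.2936i)
new amp(|1⟩) = (0.866025)·a + (-0.5)·b = (-0.782 - 0.1695i)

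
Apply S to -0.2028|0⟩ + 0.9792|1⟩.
-0.2028|0⟩ + 0.9792i|1⟩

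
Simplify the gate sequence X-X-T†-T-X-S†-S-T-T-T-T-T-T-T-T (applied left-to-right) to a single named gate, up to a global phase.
X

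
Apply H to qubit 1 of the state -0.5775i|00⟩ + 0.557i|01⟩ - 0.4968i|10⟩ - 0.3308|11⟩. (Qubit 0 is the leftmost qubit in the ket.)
-0.0145i|00⟩ - 0.8022i|01⟩ + (-0.2339 - 0.3513i)|10⟩ + (0.2339 - 0.3513i)|11⟩

H on qubit 1 mixes each pair of kets that differ only in qubit 1: amplitudes (a, b) of (|…0…⟩, |…1…⟩) become ((a + b)/√2, (a − b)/√2). Kets absent from the input have amplitude 0.
(|00⟩, |01⟩): (a, b) = (-0.5775i, 0.557i) → (-0.0145i, -0.8022i)
(|10⟩, |11⟩): (a, b) = (-0.4968i, -0.3308) → ((-0.2339 - 0.3513i), (0.2339 - 0.3513i))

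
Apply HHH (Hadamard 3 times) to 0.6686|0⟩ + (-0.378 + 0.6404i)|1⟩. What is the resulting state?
(0.2055 + 0.4528i)|0⟩ + (0.7401 - 0.4528i)|1⟩

H² = I, so H^3 = H: a single Hadamard. With (a, b) = (0.6686, (-0.378 + 0.6404i)), H gives ((a + b)/√2, (a − b)/√2) = ((0.2055 + 0.4528i), (0.7401 - 0.4528i)).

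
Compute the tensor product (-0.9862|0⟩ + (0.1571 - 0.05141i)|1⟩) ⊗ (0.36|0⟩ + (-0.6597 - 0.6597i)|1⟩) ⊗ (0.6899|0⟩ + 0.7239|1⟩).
-0.2449|000⟩ - 0.257|001⟩ + (0.4488 + 0.4488i)|010⟩ + (0.471 + 0.471i)|011⟩ + (0.03902 - 0.01277i)|100⟩ + (0.04094 - 0.0134i)|101⟩ + (-0.0949 - 0.0481i)|110⟩ + (-0.09958 - 0.05047i)|111⟩

amp(|b₁b₂…⟩) = product of the factor amplitudes for bits b₁, b₂, …; only kets whose every factor amplitude is nonzero survive.
|000⟩: (-0.9862)(0.36)(0.6899) = -0.2449
|001⟩: (-0.9862)(0.36)(0.7239) = -0.257
|010⟩: (-0.9862)(-0.6597 - 0.6597i)(0.6899) = (0.4488 + 0.4488i)
|011⟩: (-0.9862)(-0.6597 - 0.6597i)(0.7239) = (0.471 + 0.471i)
|100⟩: (0.1571 - 0.05141i)(0.36)(0.6899) = (0.03902 - 0.01277i)
|101⟩: (0.1571 - 0.05141i)(0.36)(0.7239) = (0.04094 - 0.0134i)
|110⟩: (0.1571 - 0.05141i)(-0.6597 - 0.6597i)(0.6899) = (-0.0949 - 0.0481i)
|111⟩: (0.1571 - 0.05141i)(-0.6597 - 0.6597i)(0.7239) = (-0.09958 - 0.05047i)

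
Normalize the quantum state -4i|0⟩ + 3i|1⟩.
-0.8i|0⟩ + 0.6i|1⟩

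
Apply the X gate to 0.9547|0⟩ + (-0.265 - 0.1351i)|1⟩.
(-0.265 - 0.1351i)|0⟩ + 0.9547|1⟩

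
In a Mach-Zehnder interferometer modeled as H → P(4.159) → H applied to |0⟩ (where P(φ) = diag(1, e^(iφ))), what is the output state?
(0.2372 - 0.4254i)|0⟩ + (0.7628 + 0.4254i)|1⟩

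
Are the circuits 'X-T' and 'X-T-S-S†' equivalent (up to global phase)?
Yes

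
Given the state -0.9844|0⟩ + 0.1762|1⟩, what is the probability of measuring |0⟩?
0.969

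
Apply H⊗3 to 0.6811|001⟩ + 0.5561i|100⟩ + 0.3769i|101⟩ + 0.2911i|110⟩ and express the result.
(0.2408 + 0.4328i)|000⟩ + (-0.2408 + 0.1663i)|001⟩ + (0.2408 + 0.2269i)|010⟩ + (-0.2408 - 0.03956i)|011⟩ + (0.2408 - 0.4328i)|100⟩ + (-0.2408 - 0.1663i)|101⟩ + (0.2408 - 0.2269i)|110⟩ + (-0.2408 + 0.03956i)|111⟩

H⊗3 gives amp(|y⟩) = (1/2√2) Σ_x (−1)^(x·y) amp(|x⟩), where x·y is the number of positions in which both x and y have a 1.
|000⟩: (0.6811 + 0.5561i + 0.3769i + 0.2911i)/(2√2) = (0.2408 + 0.4328i)
|001⟩: (-0.6811 + 0.5561i - 0.3769i + 0.2911i)/(2√2) = (-0.2408 + 0.1663i)
|010⟩: (0.6811 + 0.5561i + 0.3769i - 0.2911i)/(2√2) = (0.2408 + 0.2269i)
|011⟩: (-0.6811 + 0.5561i - 0.3769i - 0.2911i)/(2√2) = (-0.2408 - 0.03956i)
|100⟩: (0.6811 - 0.5561i - 0.3769i - 0.2911i)/(2√2) = (0.2408 - 0.4328i)
|101⟩: (-0.6811 - 0.5561i + 0.3769i - 0.2911i)/(2√2) = (-0.2408 - 0.1663i)
|110⟩: (0.6811 - 0.5561i - 0.3769i + 0.2911i)/(2√2) = (0.2408 - 0.2269i)
|111⟩: (-0.6811 - 0.5561i + 0.3769i + 0.2911i)/(2√2) = (-0.2408 + 0.03956i)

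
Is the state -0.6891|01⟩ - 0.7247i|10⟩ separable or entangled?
Entangled

Writing the state as a|00⟩ + b|01⟩ + c|10⟩ + d|11⟩, it is a product state iff ad − bc = 0.
Here (a, b, c, d) = (0, -0.6891, -0.7247i, 0): ad − bc = (0)(0) − (-0.6891)(-0.7247i) = -0.4994i ≠ 0, so the state is entangled.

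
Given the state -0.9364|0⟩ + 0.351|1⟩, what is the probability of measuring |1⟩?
0.1232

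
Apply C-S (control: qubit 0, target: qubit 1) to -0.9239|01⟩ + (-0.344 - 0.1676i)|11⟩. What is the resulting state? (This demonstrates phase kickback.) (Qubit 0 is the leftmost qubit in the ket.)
-0.9239|01⟩ + (0.1676 - 0.344i)|11⟩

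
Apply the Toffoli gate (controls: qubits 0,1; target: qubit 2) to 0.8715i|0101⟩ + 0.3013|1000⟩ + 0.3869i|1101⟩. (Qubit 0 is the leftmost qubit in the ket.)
0.8715i|0101⟩ + 0.3013|1000⟩ + 0.3869i|1111⟩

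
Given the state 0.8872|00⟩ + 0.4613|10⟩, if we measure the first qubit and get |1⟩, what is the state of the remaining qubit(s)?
|0⟩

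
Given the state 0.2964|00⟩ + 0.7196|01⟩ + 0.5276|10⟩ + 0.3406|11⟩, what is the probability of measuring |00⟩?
0.08785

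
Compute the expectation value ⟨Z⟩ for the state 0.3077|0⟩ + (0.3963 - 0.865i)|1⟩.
-0.8106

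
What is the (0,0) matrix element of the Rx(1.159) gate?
0.8367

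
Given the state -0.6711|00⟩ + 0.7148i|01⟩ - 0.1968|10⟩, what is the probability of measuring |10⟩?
0.03873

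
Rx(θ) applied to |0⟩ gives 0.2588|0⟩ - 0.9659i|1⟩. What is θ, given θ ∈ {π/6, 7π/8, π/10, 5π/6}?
5π/6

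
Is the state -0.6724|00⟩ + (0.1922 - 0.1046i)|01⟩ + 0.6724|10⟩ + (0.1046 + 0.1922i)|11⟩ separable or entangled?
Entangled

Writing the state as a|00⟩ + b|01⟩ + c|10⟩ + d|11⟩, it is a product state iff ad − bc = 0.
Here (a, b, c, d) = (-0.6724, (0.1922 - 0.1046i), 0.6724, (0.1046 + 0.1922i)): ad − bc = (-0.6724)(0.1046 + 0.1922i) − (0.1922 - 0.1046i)(0.6724) = (-0.1996 - 0.0589i) ≠ 0, so the state is entangled.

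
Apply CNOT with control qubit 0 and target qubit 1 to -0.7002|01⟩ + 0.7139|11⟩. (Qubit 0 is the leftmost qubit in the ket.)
-0.7002|01⟩ + 0.7139|10⟩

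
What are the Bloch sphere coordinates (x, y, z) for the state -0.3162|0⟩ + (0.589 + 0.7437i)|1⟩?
(-0.3725, -0.4703, -0.8)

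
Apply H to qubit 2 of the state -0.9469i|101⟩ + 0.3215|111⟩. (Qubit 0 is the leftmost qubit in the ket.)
-0.6696i|100⟩ + 0.6696i|101⟩ + 0.2273|110⟩ - 0.2273|111⟩

H on qubit 2 mixes each pair of kets that differ only in qubit 2: amplitudes (a, b) of (|…0…⟩, |…1…⟩) become ((a + b)/√2, (a − b)/√2). Kets absent from the input have amplitude 0.
(|100⟩, |101⟩): (a, b) = (0, -0.9469i) → (-0.6696i, 0.6696i)
(|110⟩, |111⟩): (a, b) = (0, 0.3215) → (0.2273, -0.2273)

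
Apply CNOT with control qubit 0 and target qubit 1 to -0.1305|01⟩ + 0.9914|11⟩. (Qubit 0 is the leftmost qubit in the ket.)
-0.1305|01⟩ + 0.9914|10⟩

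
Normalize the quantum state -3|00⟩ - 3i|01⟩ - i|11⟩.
-0.6882|00⟩ - 0.6882i|01⟩ - 0.2294i|11⟩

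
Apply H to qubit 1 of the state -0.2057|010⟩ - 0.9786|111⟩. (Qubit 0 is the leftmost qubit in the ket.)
-0.1455|000⟩ + 0.1455|010⟩ - 0.692|101⟩ + 0.692|111⟩

H on qubit 1 mixes each pair of kets that differ only in qubit 1: amplitudes (a, b) of (|…0…⟩, |…1…⟩) become ((a + b)/√2, (a − b)/√2). Kets absent from the input have amplitude 0.
(|000⟩, |010⟩): (a, b) = (0, -0.2057) → (-0.1455, 0.1455)
(|101⟩, |111⟩): (a, b) = (0, -0.9786) → (-0.692, 0.692)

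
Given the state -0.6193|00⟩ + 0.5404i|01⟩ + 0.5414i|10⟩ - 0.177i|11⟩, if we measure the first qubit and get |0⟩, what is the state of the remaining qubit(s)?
-0.7535|0⟩ + 0.6575i|1⟩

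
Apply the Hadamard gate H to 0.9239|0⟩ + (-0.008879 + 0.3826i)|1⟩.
(0.647 + 0.2705i)|0⟩ + (0.6596 - 0.2705i)|1⟩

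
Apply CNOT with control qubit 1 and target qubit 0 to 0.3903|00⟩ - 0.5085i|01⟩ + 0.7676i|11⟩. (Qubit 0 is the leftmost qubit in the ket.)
0.3903|00⟩ + 0.7676i|01⟩ - 0.5085i|11⟩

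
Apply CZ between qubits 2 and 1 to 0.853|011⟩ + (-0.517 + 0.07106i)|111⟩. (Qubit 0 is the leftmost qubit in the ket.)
-0.853|011⟩ + (0.517 - 0.07106i)|111⟩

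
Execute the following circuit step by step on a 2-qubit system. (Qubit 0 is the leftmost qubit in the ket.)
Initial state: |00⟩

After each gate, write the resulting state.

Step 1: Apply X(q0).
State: |10⟩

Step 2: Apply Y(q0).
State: -i|00⟩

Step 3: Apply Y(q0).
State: |10⟩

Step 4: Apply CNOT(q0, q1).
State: |11⟩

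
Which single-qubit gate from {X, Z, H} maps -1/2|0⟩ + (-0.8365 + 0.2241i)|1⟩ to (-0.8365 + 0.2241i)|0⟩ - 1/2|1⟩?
X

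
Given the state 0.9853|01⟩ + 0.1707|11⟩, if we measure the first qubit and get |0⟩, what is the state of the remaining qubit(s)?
|1⟩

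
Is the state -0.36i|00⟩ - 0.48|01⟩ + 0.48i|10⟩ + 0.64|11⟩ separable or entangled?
Separable

Writing the state as a|00⟩ + b|01⟩ + c|10⟩ + d|11⟩, it is a product state iff ad − bc = 0.
Here (a, b, c, d) = (-0.36i, -0.48, 0.48i, 0.64): ad − bc = (-0.36i)(0.64) − (-0.48)(0.48i) = 0, so the state is separable.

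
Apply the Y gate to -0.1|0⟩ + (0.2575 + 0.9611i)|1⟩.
(0.9611 - 0.2575i)|0⟩ - 0.1i|1⟩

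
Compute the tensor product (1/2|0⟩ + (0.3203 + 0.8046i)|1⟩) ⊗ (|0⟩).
1/2|00⟩ + (0.3203 + 0.8046i)|10⟩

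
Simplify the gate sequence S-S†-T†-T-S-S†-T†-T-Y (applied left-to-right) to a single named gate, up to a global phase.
Y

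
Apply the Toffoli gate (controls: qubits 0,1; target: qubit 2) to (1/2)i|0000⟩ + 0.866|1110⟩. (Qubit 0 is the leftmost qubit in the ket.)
(1/2)i|0000⟩ + 0.866|1100⟩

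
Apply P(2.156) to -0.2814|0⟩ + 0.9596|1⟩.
-0.2814|0⟩ + (-0.5301 + 0.7999i)|1⟩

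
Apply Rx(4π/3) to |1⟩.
-0.866i|0⟩ - 1/2|1⟩

Rx(4π/3) = [[cos(θ/2), −i·sin(θ/2)], [−i·sin(θ/2), cos(θ/2)]]; θ = 4π/3, cos(θ/2) ≈ -0.5, sin(θ/2) ≈ 0.866025.
With a = amp(|0⟩) = 0 and b = amp(|1⟩) = 1:
new amp(|0⟩) = (-0.5)·a + (-0.866025i)·b = -0.866i
new amp(|1⟩) = (-0.866025i)·a + (-0.5)·b = -1/2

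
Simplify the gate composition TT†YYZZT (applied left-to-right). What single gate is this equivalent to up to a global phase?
T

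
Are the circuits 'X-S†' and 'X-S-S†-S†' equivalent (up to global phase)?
Yes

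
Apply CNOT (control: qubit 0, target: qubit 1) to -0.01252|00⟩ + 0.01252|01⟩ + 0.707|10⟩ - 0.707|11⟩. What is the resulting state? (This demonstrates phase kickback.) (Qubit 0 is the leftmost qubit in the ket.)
-0.01252|00⟩ + 0.01252|01⟩ - 0.707|10⟩ + 0.707|11⟩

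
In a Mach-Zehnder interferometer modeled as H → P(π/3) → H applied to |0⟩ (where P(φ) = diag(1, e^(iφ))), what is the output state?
(0.75 + 0.433i)|0⟩ + (0.25 - 0.433i)|1⟩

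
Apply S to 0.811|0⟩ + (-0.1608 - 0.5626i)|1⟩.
0.811|0⟩ + (0.5626 - 0.1608i)|1⟩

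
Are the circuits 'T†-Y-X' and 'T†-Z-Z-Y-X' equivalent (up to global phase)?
Yes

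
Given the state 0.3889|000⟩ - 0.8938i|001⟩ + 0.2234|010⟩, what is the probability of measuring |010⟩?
0.04991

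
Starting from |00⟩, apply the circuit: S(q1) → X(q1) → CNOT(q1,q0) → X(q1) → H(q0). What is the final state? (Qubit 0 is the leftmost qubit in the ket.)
1/√2|00⟩ - 1/√2|10⟩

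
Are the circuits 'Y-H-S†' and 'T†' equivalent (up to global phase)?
No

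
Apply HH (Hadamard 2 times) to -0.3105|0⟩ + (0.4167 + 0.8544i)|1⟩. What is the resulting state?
-0.3105|0⟩ + (0.4167 + 0.8544i)|1⟩

H² = I, so an even number of Hadamards cancels: H^2 = I and the state is unchanged.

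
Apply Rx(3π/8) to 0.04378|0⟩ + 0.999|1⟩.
(0.0364 - 0.555i)|0⟩ + (0.8306 - 0.02432i)|1⟩

Rx(3π/8) = [[cos(θ/2), −i·sin(θ/2)], [−i·sin(θ/2), cos(θ/2)]]; θ = 3π/8, cos(θ/2) ≈ 0.83147, sin(θ/2) ≈ 0.55557.
With a = amp(|0⟩) = 0.04378 and b = amp(|1⟩) = 0.999:
new amp(|0⟩) = (0.83147)·a + (-0.55557i)·b = (0.0364 - 0.555i)
new amp(|1⟩) = (-0.55557i)·a + (0.83147)·b = (0.8306 - 0.02432i)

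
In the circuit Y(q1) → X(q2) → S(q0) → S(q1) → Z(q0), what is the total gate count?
5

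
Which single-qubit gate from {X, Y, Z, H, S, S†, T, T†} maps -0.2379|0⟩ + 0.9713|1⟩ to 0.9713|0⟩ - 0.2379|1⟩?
X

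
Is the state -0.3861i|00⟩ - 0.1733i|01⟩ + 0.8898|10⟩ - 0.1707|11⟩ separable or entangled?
Entangled

Writing the state as a|00⟩ + b|01⟩ + c|10⟩ + d|11⟩, it is a product state iff ad − bc = 0.
Here (a, b, c, d) = (-0.3861i, -0.1733i, 0.8898, -0.1707): ad − bc = (-0.3861i)(-0.1707) − (-0.1733i)(0.8898) = 0.2201i ≠ 0, so the state is entangled.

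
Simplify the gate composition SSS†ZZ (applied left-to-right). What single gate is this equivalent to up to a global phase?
S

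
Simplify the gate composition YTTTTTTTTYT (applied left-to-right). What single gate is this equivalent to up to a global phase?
T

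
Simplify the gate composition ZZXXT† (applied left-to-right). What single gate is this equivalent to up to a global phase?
T†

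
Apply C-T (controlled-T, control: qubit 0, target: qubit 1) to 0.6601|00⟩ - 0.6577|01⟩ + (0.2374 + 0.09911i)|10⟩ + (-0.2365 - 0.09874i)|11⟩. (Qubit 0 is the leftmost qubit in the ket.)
0.6601|00⟩ - 0.6577|01⟩ + (0.2374 + 0.09911i)|10⟩ + (-0.09741 - 0.2371i)|11⟩

C-T leaves the control-|0⟩ kets |00⟩, |01⟩ unchanged and applies T to qubit 1 on the control-|1⟩ pair (|10⟩, |11⟩).
T = [[1, 0], [0, (1/√2 + (1/√2)i)]].
With a = amp(|10⟩) = (0.2374 + 0.09911i) and b = amp(|11⟩) = (-0.2365 - 0.09874i):
new amp(|10⟩) = (1)·a = (0.2374 + 0.09911i)
new amp(|11⟩) = (1/√2 + (1/√2)i)·b = (-0.09741 - 0.2371i)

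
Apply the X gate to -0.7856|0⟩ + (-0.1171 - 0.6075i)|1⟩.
(-0.1171 - 0.6075i)|0⟩ - 0.7856|1⟩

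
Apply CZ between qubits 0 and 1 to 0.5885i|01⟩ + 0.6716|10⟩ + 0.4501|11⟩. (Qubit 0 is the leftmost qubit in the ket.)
0.5885i|01⟩ + 0.6716|10⟩ - 0.4501|11⟩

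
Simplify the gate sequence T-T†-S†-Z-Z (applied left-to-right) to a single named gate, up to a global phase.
S†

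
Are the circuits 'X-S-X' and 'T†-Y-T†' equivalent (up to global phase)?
No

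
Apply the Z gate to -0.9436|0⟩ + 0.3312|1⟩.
-0.9436|0⟩ - 0.3312|1⟩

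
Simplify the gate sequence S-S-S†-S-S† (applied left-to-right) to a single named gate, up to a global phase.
S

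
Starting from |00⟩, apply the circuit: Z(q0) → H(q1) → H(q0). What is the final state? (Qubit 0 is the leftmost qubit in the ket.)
1/2|00⟩ + 1/2|01⟩ + 1/2|10⟩ + 1/2|11⟩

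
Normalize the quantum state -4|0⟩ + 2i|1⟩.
-0.8944|0⟩ + (1/√5)i|1⟩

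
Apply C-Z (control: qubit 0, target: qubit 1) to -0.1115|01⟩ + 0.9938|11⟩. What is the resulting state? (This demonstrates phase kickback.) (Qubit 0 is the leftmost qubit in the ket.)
-0.1115|01⟩ - 0.9938|11⟩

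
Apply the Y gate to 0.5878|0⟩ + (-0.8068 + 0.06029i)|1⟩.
(0.06029 + 0.8068i)|0⟩ + 0.5878i|1⟩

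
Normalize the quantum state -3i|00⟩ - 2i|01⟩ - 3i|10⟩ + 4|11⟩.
-0.4867i|00⟩ - 0.3244i|01⟩ - 0.4867i|10⟩ + 0.6489|11⟩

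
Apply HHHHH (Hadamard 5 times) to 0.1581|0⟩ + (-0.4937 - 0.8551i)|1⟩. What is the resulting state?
(-0.2373 - 0.6046i)|0⟩ + (0.4609 + 0.6046i)|1⟩

H² = I, so H^5 = H: a single Hadamard. With (a, b) = (0.1581, (-0.4937 - 0.8551i)), H gives ((a + b)/√2, (a − b)/√2) = ((-0.2373 - 0.6046i), (0.4609 + 0.6046i)).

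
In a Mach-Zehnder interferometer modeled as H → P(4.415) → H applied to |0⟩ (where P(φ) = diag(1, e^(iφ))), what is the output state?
(0.3535 - 0.4781i)|0⟩ + (0.6465 + 0.4781i)|1⟩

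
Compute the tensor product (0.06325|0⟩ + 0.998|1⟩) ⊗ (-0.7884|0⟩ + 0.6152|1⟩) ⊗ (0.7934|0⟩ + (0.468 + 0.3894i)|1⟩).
-0.03956|000⟩ + (-0.02334 - 0.01942i)|001⟩ + 0.03087|010⟩ + (0.01821 + 0.01515i)|011⟩ - 0.6243|100⟩ + (-0.3682 - 0.3064i)|101⟩ + 0.4871|110⟩ + (0.2873 + 0.2391i)|111⟩

amp(|b₁b₂…⟩) = product of the factor amplitudes for bits b₁, b₂, …; only kets whose every factor amplitude is nonzero survive.
|000⟩: (0.06325)(-0.7884)(0.7934) = -0.03956
|001⟩: (0.06325)(-0.7884)(0.468 + 0.3894i) = (-0.02334 - 0.01942i)
|010⟩: (0.06325)(0.6152)(0.7934) = 0.03087
|011⟩: (0.06325)(0.6152)(0.468 + 0.3894i) = (0.01821 + 0.01515i)
|100⟩: (0.998)(-0.7884)(0.7934) = -0.6243
|101⟩: (0.998)(-0.7884)(0.468 + 0.3894i) = (-0.3682 - 0.3064i)
|110⟩: (0.998)(0.6152)(0.7934) = 0.4871
|111⟩: (0.998)(0.6152)(0.468 + 0.3894i) = (0.2873 + 0.2391i)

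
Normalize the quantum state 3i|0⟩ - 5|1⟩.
0.5145i|0⟩ - 0.8575|1⟩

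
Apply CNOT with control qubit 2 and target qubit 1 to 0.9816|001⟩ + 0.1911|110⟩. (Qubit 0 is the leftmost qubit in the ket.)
0.9816|011⟩ + 0.1911|110⟩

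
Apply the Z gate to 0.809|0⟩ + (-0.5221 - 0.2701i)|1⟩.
0.809|0⟩ + (0.5221 + 0.2701i)|1⟩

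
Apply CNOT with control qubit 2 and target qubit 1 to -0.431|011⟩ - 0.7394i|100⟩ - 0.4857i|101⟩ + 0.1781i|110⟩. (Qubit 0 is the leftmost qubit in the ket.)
-0.431|001⟩ - 0.7394i|100⟩ + 0.1781i|110⟩ - 0.4857i|111⟩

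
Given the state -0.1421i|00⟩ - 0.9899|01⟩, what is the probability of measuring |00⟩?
0.02019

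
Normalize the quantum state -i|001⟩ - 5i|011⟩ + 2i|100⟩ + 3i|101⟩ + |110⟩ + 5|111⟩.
-0.124i|001⟩ - 0.6202i|011⟩ + 0.2481i|100⟩ + 0.3721i|101⟩ + 0.124|110⟩ + 0.6202|111⟩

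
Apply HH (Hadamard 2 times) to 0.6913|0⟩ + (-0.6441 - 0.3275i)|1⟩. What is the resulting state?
0.6913|0⟩ + (-0.6441 - 0.3275i)|1⟩

H² = I, so an even number of Hadamards cancels: H^2 = I and the state is unchanged.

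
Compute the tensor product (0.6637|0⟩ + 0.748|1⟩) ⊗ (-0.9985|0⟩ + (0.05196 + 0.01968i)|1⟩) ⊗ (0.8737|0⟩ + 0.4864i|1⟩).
-0.579|000⟩ - 0.3223i|001⟩ + (0.03013 + 0.01141i)|010⟩ + (-0.006353 + 0.01677i)|011⟩ - 0.6525|100⟩ - 0.3633i|101⟩ + (0.03396 + 0.01286i)|110⟩ + (-0.00716 + 0.0189i)|111⟩

amp(|b₁b₂…⟩) = product of the factor amplitudes for bits b₁, b₂, …; only kets whose every factor amplitude is nonzero survive.
|000⟩: (0.6637)(-0.9985)(0.8737) = -0.579
|001⟩: (0.6637)(-0.9985)(0.4864i) = -0.3223i
|010⟩: (0.6637)(0.05196 + 0.01968i)(0.8737) = (0.03013 + 0.01141i)
|011⟩: (0.6637)(0.05196 + 0.01968i)(0.4864i) = (-0.006353 + 0.01677i)
|100⟩: (0.748)(-0.9985)(0.8737) = -0.6525
|101⟩: (0.748)(-0.9985)(0.4864i) = -0.3633i
|110⟩: (0.748)(0.05196 + 0.01968i)(0.8737) = (0.03396 + 0.01286i)
|111⟩: (0.748)(0.05196 + 0.01968i)(0.4864i) = (-0.00716 + 0.0189i)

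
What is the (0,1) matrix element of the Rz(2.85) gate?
0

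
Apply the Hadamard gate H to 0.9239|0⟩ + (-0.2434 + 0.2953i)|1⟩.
(0.4812 + 0.2088i)|0⟩ + (0.8254 - 0.2088i)|1⟩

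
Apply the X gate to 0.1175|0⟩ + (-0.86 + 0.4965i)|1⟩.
(-0.86 + 0.4965i)|0⟩ + 0.1175|1⟩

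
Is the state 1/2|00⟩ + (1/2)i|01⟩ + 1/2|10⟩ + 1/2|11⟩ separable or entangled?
Entangled

Writing the state as a|00⟩ + b|01⟩ + c|10⟩ + d|11⟩, it is a product state iff ad − bc = 0.
Here (a, b, c, d) = (1/2, (1/2)i, 1/2, 1/2): ad − bc = (1/2)(1/2) − ((1/2)i)(1/2) = (0.25 - 0.25i) ≠ 0, so the state is entangled.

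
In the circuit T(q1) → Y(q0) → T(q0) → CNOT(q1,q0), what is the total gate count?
4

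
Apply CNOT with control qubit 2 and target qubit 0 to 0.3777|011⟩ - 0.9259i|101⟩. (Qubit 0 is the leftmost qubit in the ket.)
-0.9259i|001⟩ + 0.3777|111⟩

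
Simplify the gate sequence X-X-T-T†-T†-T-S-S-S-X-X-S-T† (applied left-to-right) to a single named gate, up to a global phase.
T†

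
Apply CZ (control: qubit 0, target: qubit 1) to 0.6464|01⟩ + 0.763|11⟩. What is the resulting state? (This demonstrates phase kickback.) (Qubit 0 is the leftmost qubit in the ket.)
0.6464|01⟩ - 0.763|11⟩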